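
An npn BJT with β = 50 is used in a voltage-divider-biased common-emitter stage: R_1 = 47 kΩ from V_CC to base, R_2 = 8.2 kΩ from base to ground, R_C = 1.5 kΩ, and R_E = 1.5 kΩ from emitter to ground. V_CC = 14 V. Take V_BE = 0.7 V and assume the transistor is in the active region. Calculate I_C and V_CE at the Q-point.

Thevenize the base divider: V_Th = V_CC·R_2/(R_1+R_2) = 14×8.2/55.2 = 2.08 V, R_Th = R_1‖R_2 = 6.98 kΩ.
Base-emitter loop: V_Th = I_B·R_Th + V_BE + (β+1)I_B·R_E, so I_B = (2.08 − 0.7) / (6.98 + 51×1.5) = 0.0165 mA.
I_C = β·I_B = 50×0.0165 = 0.826 mA, and I_E = (β+1)I_B = 0.843 mA.
V_CE = V_CC − I_C·R_C − I_E·R_E = 14 − 0.826×1.5 − 0.843×1.5 = 11.5 V.
V_CE = 11.5 V > 0.2 V confirms active-region operation.

I_C ≈ 0.83 mA, V_CE ≈ 11 V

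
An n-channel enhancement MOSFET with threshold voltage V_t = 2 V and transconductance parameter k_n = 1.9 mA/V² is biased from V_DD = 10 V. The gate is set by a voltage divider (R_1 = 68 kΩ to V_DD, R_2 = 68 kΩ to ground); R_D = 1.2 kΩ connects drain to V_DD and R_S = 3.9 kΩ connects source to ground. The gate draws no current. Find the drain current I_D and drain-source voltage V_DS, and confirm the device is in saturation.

I_D ≈ 0.57 mA, V_DS ≈ 7.1 V

V_G = V_DD·R_2/(R_1+R_2) = 10×68/136 = 5 V.
Assume saturation: I_D = (k_n/2)(V_GS − V_t)² with V_GS = V_G − I_D·R_S = 5 − 3.9·I_D.
Substituting gives 14.4·I_D² − 23.2·I_D + 8.55 = 0, with roots I_D = 0.571 or 1.04 mA.
The root I_D = 1.04 mA gives V_GS = 0.955 V ≤ V_t, so take I_D = 0.571 mA.
Then V_GS = 2.77 V and V_DS = V_DD − I_D(R_D+R_S) = 10 − 0.571×5.1 = 7.09 V.
Saturation requires V_DS ≥ V_GS − V_t = 0.775 V; 7.09 ≥ 0.775 ✓.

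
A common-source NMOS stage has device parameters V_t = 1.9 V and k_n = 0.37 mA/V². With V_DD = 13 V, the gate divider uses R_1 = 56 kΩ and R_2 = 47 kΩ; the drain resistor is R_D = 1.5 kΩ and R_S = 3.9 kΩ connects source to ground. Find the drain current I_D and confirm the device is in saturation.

V_G = V_DD·R_2/(R_1+R_2) = 13×47/103 = 5.93 V.
Assume saturation: I_D = (k_n/2)(V_GS − V_t)² with V_GS = V_G − I_D·R_S = 5.93 − 3.9·I_D.
Substituting gives 2.81·I_D² − 6.82·I_D + 3.01 = 0, with roots I_D = 0.58 or 1.84 mA.
The root I_D = 1.84 mA gives V_GS = -1.26 V ≤ V_t, so take I_D = 0.58 mA.
Then V_GS = 3.67 V and V_DS = V_DD − I_D(R_D+R_S) = 13 − 0.58×5.4 = 9.87 V.
Saturation requires V_DS ≥ V_GS − V_t = 1.77 V; 9.87 ≥ 1.77 ✓.

I_D ≈ 0.58 mA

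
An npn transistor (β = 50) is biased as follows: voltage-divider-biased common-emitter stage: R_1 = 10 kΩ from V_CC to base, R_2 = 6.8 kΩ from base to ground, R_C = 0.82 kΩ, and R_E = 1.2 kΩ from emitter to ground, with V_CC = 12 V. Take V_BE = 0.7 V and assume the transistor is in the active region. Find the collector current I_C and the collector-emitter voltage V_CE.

Thevenize the base divider: V_Th = V_CC·R_2/(R_1+R_2) = 12×6.8/16.8 = 4.86 V, R_Th = R_1‖R_2 = 4.05 kΩ.
Base-emitter loop: V_Th = I_B·R_Th + V_BE + (β+1)I_B·R_E, so I_B = (4.86 − 0.7) / (4.05 + 51×1.2) = 0.0637 mA.
I_C = β·I_B = 50×0.0637 = 3.19 mA, and I_E = (β+1)I_B = 3.25 mA.
V_CE = V_CC − I_C·R_C − I_E·R_E = 12 − 3.19×0.82 − 3.25×1.2 = 5.49 V.
V_CE = 5.49 V > 0.2 V confirms active-region operation.

I_C ≈ 3.2 mA, V_CE ≈ 5.5 V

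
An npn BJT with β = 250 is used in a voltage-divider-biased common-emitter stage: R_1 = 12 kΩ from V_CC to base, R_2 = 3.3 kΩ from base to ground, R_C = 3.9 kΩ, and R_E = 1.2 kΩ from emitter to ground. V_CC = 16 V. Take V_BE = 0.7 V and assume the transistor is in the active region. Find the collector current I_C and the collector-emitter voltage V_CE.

I_C ≈ 2.3 mA, V_CE ≈ 4.4 V

Thevenize the base divider: V_Th = V_CC·R_2/(R_1+R_2) = 16×3.3/15.3 = 3.45 V, R_Th = R_1‖R_2 = 2.59 kΩ.
Base-emitter loop: V_Th = I_B·R_Th + V_BE + (β+1)I_B·R_E, so I_B = (3.45 − 0.7) / (2.59 + 251×1.2) = 0.00906 mA.
I_C = β·I_B = 250×0.00906 = 2.26 mA, and I_E = (β+1)I_B = 2.27 mA.
V_CE = V_CC − I_C·R_C − I_E·R_E = 16 − 2.26×3.9 − 2.27×1.2 = 4.44 V.
V_CE = 4.44 V > 0.2 V confirms active-region operation.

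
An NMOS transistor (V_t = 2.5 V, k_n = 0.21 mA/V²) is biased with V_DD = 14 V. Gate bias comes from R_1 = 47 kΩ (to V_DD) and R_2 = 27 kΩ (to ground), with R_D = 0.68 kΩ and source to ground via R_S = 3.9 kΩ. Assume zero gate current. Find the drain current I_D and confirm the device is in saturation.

V_G = V_DD·R_2/(R_1+R_2) = 14×27/74 = 5.11 V.
Assume saturation: I_D = (k_n/2)(V_GS − V_t)² with V_GS = V_G − I_D·R_S = 5.11 − 3.9·I_D.
Substituting gives 1.6·I_D² − 3.14·I_D + 0.714 = 0, with roots I_D = 0.263 or 1.7 mA.
The root I_D = 1.7 mA gives V_GS = -1.52 V ≤ V_t, so take I_D = 0.263 mA.
Then V_GS = 4.08 V and V_DS = V_DD − I_D(R_D+R_S) = 14 − 0.263×4.58 = 12.8 V.
Saturation requires V_DS ≥ V_GS − V_t = 1.58 V; 12.8 ≥ 1.58 ✓.

I_D ≈ 0.26 mA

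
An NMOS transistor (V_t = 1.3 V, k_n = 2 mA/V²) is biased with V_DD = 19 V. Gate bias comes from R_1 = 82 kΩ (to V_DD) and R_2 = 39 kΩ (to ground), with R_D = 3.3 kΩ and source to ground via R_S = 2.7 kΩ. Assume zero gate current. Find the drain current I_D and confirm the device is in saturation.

I_D ≈ 1.4 mA

V_G = V_DD·R_2/(R_1+R_2) = 19×39/121 = 6.12 V.
Assume saturation: I_D = (k_n/2)(V_GS − V_t)² with V_GS = V_G − I_D·R_S = 6.12 − 2.7·I_D.
Substituting gives 7.29·I_D² − 27·I_D + 23.3 = 0, with roots I_D = 1.36 or 2.36 mA.
The root I_D = 2.36 mA gives V_GS = -0.235 V ≤ V_t, so take I_D = 1.36 mA.
Then V_GS = 2.46 V and V_DS = V_DD − I_D(R_D+R_S) = 19 − 1.36×6 = 10.9 V.
Saturation requires V_DS ≥ V_GS − V_t = 1.16 V; 10.9 ≥ 1.16 ✓.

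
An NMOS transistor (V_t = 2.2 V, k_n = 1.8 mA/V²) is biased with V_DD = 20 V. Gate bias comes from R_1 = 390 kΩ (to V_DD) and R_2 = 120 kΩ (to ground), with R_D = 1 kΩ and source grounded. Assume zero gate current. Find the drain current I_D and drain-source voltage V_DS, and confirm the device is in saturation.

V_G = V_DD·R_2/(R_1+R_2) = 20×120/510 = 4.71 V. With the source grounded, V_GS = V_G = 4.71 V.
Assume saturation: I_D = (k_n/2)(V_GS − V_t)² = (1.8/2)×(4.71 − 2.2)² = 0.9×2.51² = 5.65 mA.
V_DS = V_DD − I_D·R_D = 20 − 5.65×1 = 14.3 V.
Saturation requires V_DS ≥ V_GS − V_t = 2.51 V; 14.3 ≥ 2.51 ✓.

I_D ≈ 5.7 mA, V_DS ≈ 14 V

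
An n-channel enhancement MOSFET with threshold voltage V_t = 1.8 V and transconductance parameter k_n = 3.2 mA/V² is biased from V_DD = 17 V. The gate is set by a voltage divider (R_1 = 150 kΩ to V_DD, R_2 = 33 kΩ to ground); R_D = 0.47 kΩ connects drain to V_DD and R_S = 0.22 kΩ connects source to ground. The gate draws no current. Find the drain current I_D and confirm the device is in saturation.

V_G = V_DD·R_2/(R_1+R_2) = 17×33/183 = 3.07 V.
Assume saturation: I_D = (k_n/2)(V_GS − V_t)² with V_GS = V_G − I_D·R_S = 3.07 − 0.22·I_D.
Substituting gives 0.0774·I_D² − 1.89·I_D + 2.56 = 0, with roots I_D = 1.44 or 23 mA.
The root I_D = 23 mA gives V_GS = -1.99 V ≤ V_t, so take I_D = 1.44 mA.
Then V_GS = 2.75 V and V_DS = V_DD − I_D(R_D+R_S) = 17 − 1.44×0.69 = 16 V.
Saturation requires V_DS ≥ V_GS − V_t = 0.949 V; 16 ≥ 0.949 ✓.

I_D ≈ 1.4 mA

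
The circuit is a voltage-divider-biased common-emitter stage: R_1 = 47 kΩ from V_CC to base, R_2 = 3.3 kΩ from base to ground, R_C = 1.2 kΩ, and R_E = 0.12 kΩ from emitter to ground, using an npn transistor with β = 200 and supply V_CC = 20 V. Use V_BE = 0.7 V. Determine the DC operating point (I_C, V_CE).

Thevenize the base divider: V_Th = V_CC·R_2/(R_1+R_2) = 20×3.3/50.3 = 1.31 V, R_Th = R_1‖R_2 = 3.08 kΩ.
Base-emitter loop: V_Th = I_B·R_Th + V_BE + (β+1)I_B·R_E, so I_B = (1.31 − 0.7) / (3.08 + 201×0.12) = 0.0225 mA.
I_C = β·I_B = 200×0.0225 = 4.5 mA, and I_E = (β+1)I_B = 4.52 mA.
V_CE = V_CC − I_C·R_C − I_E·R_E = 20 − 4.5×1.2 − 4.52×0.12 = 14.1 V.
V_CE = 14.1 V > 0.2 V confirms active-region operation.

I_C ≈ 4.5 mA, V_CE ≈ 14 V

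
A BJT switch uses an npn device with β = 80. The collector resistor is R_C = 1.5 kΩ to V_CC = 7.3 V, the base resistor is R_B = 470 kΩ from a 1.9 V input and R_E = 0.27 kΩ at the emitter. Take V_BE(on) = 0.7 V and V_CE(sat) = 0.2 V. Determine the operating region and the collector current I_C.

Assume active. Base-emitter loop: I_B = (V_BB − V_BE)/(R_B + (β+1)R_E) = (1.9 − 0.7)/(470 + 81×0.27) = 0.00244 mA.
I_C = β·I_B = 80×0.00244 = 0.195 mA.
V_CE = V_CC − I_C·R_C − I_E·R_E = 7.3 − 0.195×1.5 − 0.198×0.27 = 6.95 V > V_CE(sat), so the active-region assumption holds.

active; I_C ≈ 0.2 mA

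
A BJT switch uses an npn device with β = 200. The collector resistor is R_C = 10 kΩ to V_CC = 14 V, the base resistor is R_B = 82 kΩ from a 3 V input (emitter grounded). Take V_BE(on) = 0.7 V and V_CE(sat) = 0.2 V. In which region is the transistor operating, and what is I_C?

Assume active: I_B = (3 − 0.7)/82 = 0.028 mA, giving I_C = β·I_B = 5.61 mA.
But then V_CE = 14 − 5.61×10 = -42.1 V < V_CE(sat) = 0.2 V — impossible in the active region.
So the transistor is saturated. With V_CE = 0.2 V, I_C = (V_CC − 0.2)/R_C = 13.8/10 = 1.38 mA.
Check: β·I_B = 5.61 mA > I_C = 1.38 mA, confirming saturation.

saturation; I_C ≈ 1.4 mA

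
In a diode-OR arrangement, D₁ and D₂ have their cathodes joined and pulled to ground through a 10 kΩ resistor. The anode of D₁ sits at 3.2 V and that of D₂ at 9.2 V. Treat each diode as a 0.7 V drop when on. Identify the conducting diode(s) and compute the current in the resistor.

Only D₂ conducts; I_R ≈ 0.85 mA

Assume both conduct. Then node N would need to be at both 3.2−0.7 = 2.5 V and 9.2−0.7 = 8.5 V, which is impossible.
Assume only D₂ conducts: V_N = 9.2 − 0.7 = 8.5 V, so I_R = 8.5/10 = 0.85 mA.
Check D₁: its anode-to-cathode voltage is 3.2 − 8.5 = -5.3 V < 0.7 V, so it is off. The assumption is consistent.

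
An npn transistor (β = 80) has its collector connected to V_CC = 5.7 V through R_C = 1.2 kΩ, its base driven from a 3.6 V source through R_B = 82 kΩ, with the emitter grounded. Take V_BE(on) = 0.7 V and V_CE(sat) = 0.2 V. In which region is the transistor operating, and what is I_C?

Assume active. Base-emitter loop: I_B = (V_BB − V_BE)/R_B = (3.6 − 0.7)/82 = 0.0354 mA.
I_C = β·I_B = 80×0.0354 = 2.83 mA.
V_CE = V_CC − I_C·R_C = 5.7 − 2.83×1.2 = 2.3 V > V_CE(sat), so the active-region assumption holds.

active; I_C ≈ 2.8 mA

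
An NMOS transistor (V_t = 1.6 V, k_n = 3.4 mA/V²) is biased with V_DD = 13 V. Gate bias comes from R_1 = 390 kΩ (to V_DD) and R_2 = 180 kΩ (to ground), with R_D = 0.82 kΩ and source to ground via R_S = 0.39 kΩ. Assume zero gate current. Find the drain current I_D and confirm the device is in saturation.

V_G = V_DD·R_2/(R_1+R_2) = 13×180/570 = 4.11 V.
Assume saturation: I_D = (k_n/2)(V_GS − V_t)² with V_GS = V_G − I_D·R_S = 4.11 − 0.39·I_D.
Substituting gives 0.259·I_D² − 4.32·I_D + 10.7 = 0, with roots I_D = 3.01 or 13.7 mA.
The root I_D = 13.7 mA gives V_GS = -1.24 V ≤ V_t, so take I_D = 3.01 mA.
Then V_GS = 2.93 V and V_DS = V_DD − I_D(R_D+R_S) = 13 − 3.01×1.21 = 9.36 V.
Saturation requires V_DS ≥ V_GS − V_t = 1.33 V; 9.36 ≥ 1.33 ✓.

I_D ≈ 3 mA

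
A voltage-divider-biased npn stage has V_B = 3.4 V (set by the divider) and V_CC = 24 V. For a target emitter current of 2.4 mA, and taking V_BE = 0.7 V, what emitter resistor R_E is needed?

V_E = V_B − V_BE = 3.4 − 0.7 = 2.7 V.
R_E = V_E / I_E = 2.7 / 2.4 = 1.13 kΩ.

R_E ≈ 1.1 kΩ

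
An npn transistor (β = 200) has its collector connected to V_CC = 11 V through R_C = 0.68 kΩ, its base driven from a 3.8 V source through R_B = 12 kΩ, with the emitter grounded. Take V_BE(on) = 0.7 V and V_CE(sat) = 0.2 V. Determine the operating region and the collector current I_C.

Assume active: I_B = (3.8 − 0.7)/12 = 0.258 mA, giving I_C = β·I_B = 51.7 mA.
But then V_CE = 11 − 51.7×0.68 = -24.1 V < V_CE(sat) = 0.2 V — impossible in the active region.
So the transistor is saturated. With V_CE = 0.2 V, I_C = (V_CC − 0.2)/R_C = 10.8/0.68 = 15.9 mA.
Check: β·I_B = 51.7 mA > I_C = 15.9 mA, confirming saturation.

saturation; I_C ≈ 16 mA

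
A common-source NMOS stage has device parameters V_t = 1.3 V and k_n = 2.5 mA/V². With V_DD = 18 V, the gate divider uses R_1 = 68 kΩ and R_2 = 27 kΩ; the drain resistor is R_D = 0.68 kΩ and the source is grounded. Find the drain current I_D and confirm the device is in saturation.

I_D ≈ 18 mA

V_G = V_DD·R_2/(R_1+R_2) = 18×27/95 = 5.12 V. With the source grounded, V_GS = V_G = 5.12 V.
Assume saturation: I_D = (k_n/2)(V_GS − V_t)² = (2.5/2)×(5.12 − 1.3)² = 1.25×3.82² = 18.2 mA.
V_DS = V_DD − I_D·R_D = 18 − 18.2×0.68 = 5.62 V.
Saturation requires V_DS ≥ V_GS − V_t = 3.82 V; 5.62 ≥ 3.82 ✓.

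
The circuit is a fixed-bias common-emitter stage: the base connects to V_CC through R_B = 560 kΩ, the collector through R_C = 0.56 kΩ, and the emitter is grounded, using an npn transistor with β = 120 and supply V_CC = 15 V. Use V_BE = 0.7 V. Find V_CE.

V_CE ≈ 13 V

Base loop: V_CC = I_B·R_B + V_BE, so I_B = (15 − 0.7)/560 kΩ = 0.0255 mA.
In the active region I_C = β·I_B = 120 × 0.0255 = 3.06 mA.
Collector loop: V_CE = V_CC − I_C·R_C = 15 − 3.06×0.56 = 13.3 V.
Since V_CE = 13.3 V > V_CE(sat) ≈ 0.2 V, the transistor is in the active region as assumed.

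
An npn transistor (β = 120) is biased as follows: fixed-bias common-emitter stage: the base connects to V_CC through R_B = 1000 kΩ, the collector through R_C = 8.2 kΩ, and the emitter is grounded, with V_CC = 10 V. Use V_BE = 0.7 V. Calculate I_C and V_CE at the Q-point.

Base loop: V_CC = I_B·R_B + V_BE, so I_B = (10 − 0.7)/1000 kΩ = 0.0093 mA.
In the active region I_C = β·I_B = 120 × 0.0093 = 1.12 mA.
Collector loop: V_CE = V_CC − I_C·R_C = 10 − 1.12×8.2 = 0.849 V.
Since V_CE = 0.849 V > V_CE(sat) ≈ 0.2 V, the transistor is in the active region as assumed.

I_C ≈ 1.1 mA, V_CE ≈ 0.85 V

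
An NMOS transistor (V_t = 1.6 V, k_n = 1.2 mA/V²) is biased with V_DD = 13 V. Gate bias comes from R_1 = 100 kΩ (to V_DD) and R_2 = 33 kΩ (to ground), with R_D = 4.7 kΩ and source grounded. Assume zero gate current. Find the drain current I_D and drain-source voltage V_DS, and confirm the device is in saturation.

I_D ≈ 1.6 mA, V_DS ≈ 5.5 V

V_G = V_DD·R_2/(R_1+R_2) = 13×33/133 = 3.23 V. With the source grounded, V_GS = V_G = 3.23 V.
Assume saturation: I_D = (k_n/2)(V_GS − V_t)² = (1.2/2)×(3.23 − 1.6)² = 0.6×1.63² = 1.59 mA.
V_DS = V_DD − I_D·R_D = 13 − 1.59×4.7 = 5.55 V.
Saturation requires V_DS ≥ V_GS − V_t = 1.63 V; 5.55 ≥ 1.63 ✓.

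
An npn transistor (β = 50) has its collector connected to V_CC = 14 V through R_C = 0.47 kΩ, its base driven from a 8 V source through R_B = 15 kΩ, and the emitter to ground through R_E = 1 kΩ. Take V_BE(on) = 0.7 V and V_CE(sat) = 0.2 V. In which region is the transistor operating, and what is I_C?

active; I_C ≈ 5.5 mA

Assume active. Base-emitter loop: I_B = (V_BB − V_BE)/(R_B + (β+1)R_E) = (8 − 0.7)/(15 + 51×1) = 0.111 mA.
I_C = β·I_B = 50×0.111 = 5.53 mA.
V_CE = V_CC − I_C·R_C − I_E·R_E = 14 − 5.53×0.47 − 5.64×1 = 5.76 V > V_CE(sat), so the active-region assumption holds.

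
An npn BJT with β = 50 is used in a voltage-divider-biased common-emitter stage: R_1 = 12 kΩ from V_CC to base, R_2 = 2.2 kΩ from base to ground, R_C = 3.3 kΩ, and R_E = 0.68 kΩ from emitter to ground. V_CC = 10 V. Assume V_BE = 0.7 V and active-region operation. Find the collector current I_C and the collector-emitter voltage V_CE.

Thevenize the base divider: V_Th = V_CC·R_2/(R_1+R_2) = 10×2.2/14.2 = 1.55 V, R_Th = R_1‖R_2 = 1.86 kΩ.
Base-emitter loop: V_Th = I_B·R_Th + V_BE + (β+1)I_B·R_E, so I_B = (1.55 − 0.7) / (1.86 + 51×0.68) = 0.0232 mA.
I_C = β·I_B = 50×0.0232 = 1.16 mA, and I_E = (β+1)I_B = 1.19 mA.
V_CE = V_CC − I_C·R_C − I_E·R_E = 10 − 1.16×3.3 − 1.19×0.68 = 5.36 V.
V_CE = 5.36 V > 0.2 V confirms active-region operation.

I_C ≈ 1.2 mA, V_CE ≈ 5.4 V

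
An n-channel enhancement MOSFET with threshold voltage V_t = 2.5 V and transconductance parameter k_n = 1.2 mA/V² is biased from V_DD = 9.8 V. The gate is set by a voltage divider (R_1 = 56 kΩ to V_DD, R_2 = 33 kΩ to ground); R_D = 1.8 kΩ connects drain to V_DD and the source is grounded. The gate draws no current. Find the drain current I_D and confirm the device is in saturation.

I_D ≈ 0.77 mA

V_G = V_DD·R_2/(R_1+R_2) = 9.8×33/89 = 3.63 V. With the source grounded, V_GS = V_G = 3.63 V.
Assume saturation: I_D = (k_n/2)(V_GS − V_t)² = (1.2/2)×(3.63 − 2.5)² = 0.6×1.13² = 0.771 mA.
V_DS = V_DD − I_D·R_D = 9.8 − 0.771×1.8 = 8.41 V.
Saturation requires V_DS ≥ V_GS − V_t = 1.13 V; 8.41 ≥ 1.13 ✓.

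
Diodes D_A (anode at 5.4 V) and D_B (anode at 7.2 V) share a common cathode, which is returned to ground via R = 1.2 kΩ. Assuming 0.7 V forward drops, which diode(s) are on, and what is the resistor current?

Assume both conduct. Then node N would need to be at both 5.4−0.7 = 4.7 V and 7.2−0.7 = 6.5 V, which is impossible.
Assume only D_B conducts: V_N = 7.2 − 0.7 = 6.5 V, so I_R = 6.5/1.2 = 5.42 mA.
Check D_A: its anode-to-cathode voltage is 5.4 − 6.5 = -1.1 V < 0.7 V, so it is off. The assumption is consistent.

Only D_B conducts; I_R ≈ 5.4 mA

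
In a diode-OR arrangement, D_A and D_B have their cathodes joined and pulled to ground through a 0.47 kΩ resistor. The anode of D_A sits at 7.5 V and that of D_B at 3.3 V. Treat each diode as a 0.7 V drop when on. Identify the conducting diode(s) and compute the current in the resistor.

Only D_A conducts; I_R ≈ 14 mA

Assume both conduct. Then node N would need to be at both 7.5−0.7 = 6.8 V and 3.3−0.7 = 2.6 V, which is impossible.
Assume only D_A conducts: V_N = 7.5 − 0.7 = 6.8 V, so I_R = 6.8/0.47 = 14.5 mA.
Check D_B: its anode-to-cathode voltage is 3.3 − 6.8 = -3.5 V < 0.7 V, so it is off. The assumption is consistent.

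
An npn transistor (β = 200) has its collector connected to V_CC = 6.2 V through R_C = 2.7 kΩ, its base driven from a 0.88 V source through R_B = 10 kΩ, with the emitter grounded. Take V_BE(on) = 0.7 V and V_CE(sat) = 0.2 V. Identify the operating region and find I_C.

saturation; I_C ≈ 2.2 mA

Assume active: I_B = (0.88 − 0.7)/10 = 0.018 mA, giving I_C = β·I_B = 3.6 mA.
But then V_CE = 6.2 − 3.6×2.7 = -3.52 V < V_CE(sat) = 0.2 V — impossible in the active region.
So the transistor is saturated. With V_CE = 0.2 V, I_C = (V_CC − 0.2)/R_C = 6/2.7 = 2.22 mA.
Check: β·I_B = 3.6 mA > I_C = 2.22 mA, confirming saturation.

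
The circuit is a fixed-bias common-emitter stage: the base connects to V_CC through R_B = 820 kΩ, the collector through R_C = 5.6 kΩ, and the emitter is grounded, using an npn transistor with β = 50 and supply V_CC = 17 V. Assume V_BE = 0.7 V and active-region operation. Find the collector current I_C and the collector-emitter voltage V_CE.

I_C ≈ 0.99 mA, V_CE ≈ 11 V

Base loop: V_CC = I_B·R_B + V_BE, so I_B = (17 − 0.7)/820 kΩ = 0.0199 mA.
In the active region I_C = β·I_B = 50 × 0.0199 = 0.994 mA.
Collector loop: V_CE = V_CC − I_C·R_C = 17 − 0.994×5.6 = 11.4 V.
Since V_CE = 11.4 V > V_CE(sat) ≈ 0.2 V, the transistor is in the active region as assumed.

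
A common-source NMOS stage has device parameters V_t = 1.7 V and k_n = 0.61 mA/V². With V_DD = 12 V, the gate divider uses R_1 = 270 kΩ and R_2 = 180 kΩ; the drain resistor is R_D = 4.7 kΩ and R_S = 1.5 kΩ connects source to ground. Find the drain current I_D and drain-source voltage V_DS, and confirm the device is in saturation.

V_G = V_DD·R_2/(R_1+R_2) = 12×180/450 = 4.8 V.
Assume saturation: I_D = (k_n/2)(V_GS − V_t)² with V_GS = V_G − I_D·R_S = 4.8 − 1.5·I_D.
Substituting gives 0.686·I_D² − 3.84·I_D + 2.93 = 0, with roots I_D = 0.913 or 4.68 mA.
The root I_D = 4.68 mA gives V_GS = -2.22 V ≤ V_t, so take I_D = 0.913 mA.
Then V_GS = 3.43 V and V_DS = V_DD − I_D(R_D+R_S) = 12 − 0.913×6.2 = 6.34 V.
Saturation requires V_DS ≥ V_GS − V_t = 1.73 V; 6.34 ≥ 1.73 ✓.

I_D ≈ 0.91 mA, V_DS ≈ 6.3 V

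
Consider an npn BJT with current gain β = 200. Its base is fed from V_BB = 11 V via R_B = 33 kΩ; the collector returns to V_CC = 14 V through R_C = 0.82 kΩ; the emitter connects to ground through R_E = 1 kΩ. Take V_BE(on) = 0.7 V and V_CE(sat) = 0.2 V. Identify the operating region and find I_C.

Assume active: I_B = (11 − 0.7)/(33 + 201×1) = 0.044 mA, I_C = β·I_B = 8.8 mA.
Then V_CE = 14 − 8.8×0.82 − 8.85×1 = -2.07 V < 0.2 V — the active assumption fails.
Re-solve with V_CE = 0.2 V. KCL at the emitter: V_E/R_E = (V_BB−0.7−V_E)/R_B + (V_CC−0.2−V_E)/R_C, giving V_E = 7.62 V.
I_C = (V_CC − 0.2 − V_E)/R_C = (13.8 − 7.62)/0.82 = 7.54 mA.
Check: I_B = (10.3 − 7.62)/33 = 0.0812 mA, and β·I_B = 16.2 mA > I_C, confirming saturation.

saturation; I_C ≈ 7.5 mA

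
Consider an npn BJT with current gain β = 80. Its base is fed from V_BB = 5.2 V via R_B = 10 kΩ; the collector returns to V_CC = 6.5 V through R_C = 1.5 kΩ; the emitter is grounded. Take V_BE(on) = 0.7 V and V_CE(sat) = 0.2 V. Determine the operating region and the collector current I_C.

Assume active: I_B = (5.2 − 0.7)/10 = 0.45 mA, giving I_C = β·I_B = 36 mA.
But then V_CE = 6.5 − 36×1.5 = -47.5 V < V_CE(sat) = 0.2 V — impossible in the active region.
So the transistor is saturated. With V_CE = 0.2 V, I_C = (V_CC − 0.2)/R_C = 6.3/1.5 = 4.2 mA.
Check: β·I_B = 36 mA > I_C = 4.2 mA, confirming saturation.

saturation; I_C ≈ 4.2 mA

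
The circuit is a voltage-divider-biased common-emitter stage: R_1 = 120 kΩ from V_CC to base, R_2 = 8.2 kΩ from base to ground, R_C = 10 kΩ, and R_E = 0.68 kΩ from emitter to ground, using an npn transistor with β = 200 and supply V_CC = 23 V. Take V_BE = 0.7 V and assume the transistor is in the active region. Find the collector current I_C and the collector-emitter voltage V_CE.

I_C ≈ 1.1 mA, V_CE ≈ 12 V

Thevenize the base divider: V_Th = V_CC·R_2/(R_1+R_2) = 23×8.2/128 = 1.47 V, R_Th = R_1‖R_2 = 7.68 kΩ.
Base-emitter loop: V_Th = I_B·R_Th + V_BE + (β+1)I_B·R_E, so I_B = (1.47 − 0.7) / (7.68 + 201×0.68) = 0.00534 mA.
I_C = β·I_B = 200×0.00534 = 1.07 mA, and I_E = (β+1)I_B = 1.07 mA.
V_CE = V_CC − I_C·R_C − I_E·R_E = 23 − 1.07×10 − 1.07×0.68 = 11.6 V.
V_CE = 11.6 V > 0.2 V confirms active-region operation.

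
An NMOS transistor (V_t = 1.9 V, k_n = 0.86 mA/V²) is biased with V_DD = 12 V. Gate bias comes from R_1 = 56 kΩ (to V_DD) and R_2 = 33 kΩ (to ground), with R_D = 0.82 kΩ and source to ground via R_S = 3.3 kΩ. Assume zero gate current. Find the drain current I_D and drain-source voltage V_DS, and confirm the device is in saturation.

I_D ≈ 0.46 mA, V_DS ≈ 10 V

V_G = V_DD·R_2/(R_1+R_2) = 12×33/89 = 4.45 V.
Assume saturation: I_D = (k_n/2)(V_GS − V_t)² with V_GS = V_G − I_D·R_S = 4.45 − 3.3·I_D.
Substituting gives 4.68·I_D² − 8.24·I_D + 2.79 = 0, with roots I_D = 0.459 or 1.3 mA.
The root I_D = 1.3 mA gives V_GS = 0.162 V ≤ V_t, so take I_D = 0.459 mA.
Then V_GS = 2.93 V and V_DS = V_DD − I_D(R_D+R_S) = 12 − 0.459×4.12 = 10.1 V.
Saturation requires V_DS ≥ V_GS − V_t = 1.03 V; 10.1 ≥ 1.03 ✓.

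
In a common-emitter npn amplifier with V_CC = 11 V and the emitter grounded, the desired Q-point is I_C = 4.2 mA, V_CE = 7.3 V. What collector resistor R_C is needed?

R_C ≈ 0.88 kΩ

Collector loop: V_CC = I_C·R_C + V_CE.
R_C = (V_CC − V_CE)/I_C = (11 − 7.3)/4.2 = 0.881 kΩ.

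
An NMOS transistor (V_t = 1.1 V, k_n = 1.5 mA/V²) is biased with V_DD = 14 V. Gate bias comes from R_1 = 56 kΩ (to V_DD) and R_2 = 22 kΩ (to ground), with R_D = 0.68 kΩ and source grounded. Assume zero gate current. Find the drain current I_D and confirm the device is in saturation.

I_D ≈ 6.1 mA

V_G = V_DD·R_2/(R_1+R_2) = 14×22/78 = 3.95 V. With the source grounded, V_GS = V_G = 3.95 V.
Assume saturation: I_D = (k_n/2)(V_GS − V_t)² = (1.5/2)×(3.95 − 1.1)² = 0.75×2.85² = 6.09 mA.
V_DS = V_DD − I_D·R_D = 14 − 6.09×0.68 = 9.86 V.
Saturation requires V_DS ≥ V_GS − V_t = 2.85 V; 9.86 ≥ 2.85 ✓.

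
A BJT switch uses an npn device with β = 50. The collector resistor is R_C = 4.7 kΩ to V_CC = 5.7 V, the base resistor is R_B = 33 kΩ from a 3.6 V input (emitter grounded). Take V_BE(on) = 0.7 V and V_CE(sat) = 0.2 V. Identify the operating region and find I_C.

Assume active: I_B = (3.6 − 0.7)/33 = 0.0879 mA, giving I_C = β·I_B = 4.39 mA.
But then V_CE = 5.7 − 4.39×4.7 = -15 V < V_CE(sat) = 0.2 V — impossible in the active region.
So the transistor is saturated. With V_CE = 0.2 V, I_C = (V_CC − 0.2)/R_C = 5.5/4.7 = 1.17 mA.
Check: β·I_B = 4.39 mA > I_C = 1.17 mA, confirming saturation.

saturation; I_C ≈ 1.2 mA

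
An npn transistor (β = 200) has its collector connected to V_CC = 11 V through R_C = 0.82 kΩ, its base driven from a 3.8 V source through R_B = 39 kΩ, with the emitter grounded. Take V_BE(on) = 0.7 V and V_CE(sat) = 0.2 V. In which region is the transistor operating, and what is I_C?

saturation; I_C ≈ 13 mA

Assume active: I_B = (3.8 − 0.7)/39 = 0.0795 mA, giving I_C = β·I_B = 15.9 mA.
But then V_CE = 11 − 15.9×0.82 = -2.04 V < V_CE(sat) = 0.2 V — impossible in the active region.
So the transistor is saturated. With V_CE = 0.2 V, I_C = (V_CC − 0.2)/R_C = 10.8/0.82 = 13.2 mA.
Check: β·I_B = 15.9 mA > I_C = 13.2 mA, confirming saturation.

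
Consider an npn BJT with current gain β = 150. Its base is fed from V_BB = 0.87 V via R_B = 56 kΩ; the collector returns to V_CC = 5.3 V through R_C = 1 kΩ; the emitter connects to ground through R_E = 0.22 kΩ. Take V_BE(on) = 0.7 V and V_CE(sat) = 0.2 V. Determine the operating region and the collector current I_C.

active; I_C ≈ 0.29 mA

Assume active. Base-emitter loop: I_B = (V_BB − V_BE)/(R_B + (β+1)R_E) = (0.87 − 0.7)/(56 + 151×0.22) = 0.00191 mA.
I_C = β·I_B = 150×0.00191 = 0.286 mA.
V_CE = V_CC − I_C·R_C − I_E·R_E = 5.3 − 0.286×1 − 0.288×0.22 = 4.95 V > V_CE(sat), so the active-region assumption holds.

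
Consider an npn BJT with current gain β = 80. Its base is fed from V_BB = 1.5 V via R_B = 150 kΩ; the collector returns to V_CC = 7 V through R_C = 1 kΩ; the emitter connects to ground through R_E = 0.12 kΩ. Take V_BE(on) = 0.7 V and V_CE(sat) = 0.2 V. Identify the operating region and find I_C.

active; I_C ≈ 0.4 mA

Assume active. Base-emitter loop: I_B = (V_BB − V_BE)/(R_B + (β+1)R_E) = (1.5 − 0.7)/(150 + 81×0.12) = 0.00501 mA.
I_C = β·I_B = 80×0.00501 = 0.401 mA.
V_CE = V_CC − I_C·R_C − I_E·R_E = 7 − 0.401×1 − 0.406×0.12 = 6.55 V > V_CE(sat), so the active-region assumption holds.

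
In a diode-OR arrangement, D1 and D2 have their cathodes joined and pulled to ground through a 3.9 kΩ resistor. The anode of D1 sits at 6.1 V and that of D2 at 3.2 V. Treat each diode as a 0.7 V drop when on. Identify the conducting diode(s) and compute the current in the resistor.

Assume both conduct. Then node N would need to be at both 6.1−0.7 = 5.4 V and 3.2−0.7 = 2.5 V, which is impossible.
Assume only D1 conducts: V_N = 6.1 − 0.7 = 5.4 V, so I_R = 5.4/3.9 = 1.38 mA.
Check D2: its anode-to-cathode voltage is 3.2 − 5.4 = -2.2 V < 0.7 V, so it is off. The assumption is consistent.

Only D1 conducts; I_R ≈ 1.4 mA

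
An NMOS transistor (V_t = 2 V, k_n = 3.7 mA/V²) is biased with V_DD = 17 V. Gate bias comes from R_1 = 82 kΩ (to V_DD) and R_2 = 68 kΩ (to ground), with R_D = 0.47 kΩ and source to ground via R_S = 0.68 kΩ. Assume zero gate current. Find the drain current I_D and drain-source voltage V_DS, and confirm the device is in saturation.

I_D ≈ 5.8 mA, V_DS ≈ 10 V

V_G = V_DD·R_2/(R_1+R_2) = 17×68/150 = 7.71 V.
Assume saturation: I_D = (k_n/2)(V_GS − V_t)² with V_GS = V_G − I_D·R_S = 7.71 − 0.68·I_D.
Substituting gives 0.855·I_D² − 15.4·I_D + 60.2 = 0, with roots I_D = 5.79 or 12.2 mA.
The root I_D = 12.2 mA gives V_GS = -0.564 V ≤ V_t, so take I_D = 5.79 mA.
Then V_GS = 3.77 V and V_DS = V_DD − I_D(R_D+R_S) = 17 − 5.79×1.15 = 10.3 V.
Saturation requires V_DS ≥ V_GS − V_t = 1.77 V; 10.3 ≥ 1.77 ✓.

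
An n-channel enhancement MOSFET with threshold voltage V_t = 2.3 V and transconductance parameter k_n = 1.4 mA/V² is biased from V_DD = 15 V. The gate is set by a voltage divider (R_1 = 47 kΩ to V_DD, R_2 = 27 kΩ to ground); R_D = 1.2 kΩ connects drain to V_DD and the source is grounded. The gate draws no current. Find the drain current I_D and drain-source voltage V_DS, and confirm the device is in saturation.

I_D ≈ 7 mA, V_DS ≈ 6.5 V

V_G = V_DD·R_2/(R_1+R_2) = 15×27/74 = 5.47 V. With the source grounded, V_GS = V_G = 5.47 V.
Assume saturation: I_D = (k_n/2)(V_GS − V_t)² = (1.4/2)×(5.47 − 2.3)² = 0.7×3.17² = 7.05 mA.
V_DS = V_DD − I_D·R_D = 15 − 7.05×1.2 = 6.54 V.
Saturation requires V_DS ≥ V_GS − V_t = 3.17 V; 6.54 ≥ 3.17 ✓.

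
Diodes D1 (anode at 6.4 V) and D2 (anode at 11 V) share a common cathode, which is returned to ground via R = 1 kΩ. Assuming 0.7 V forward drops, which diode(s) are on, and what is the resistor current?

Only D2 conducts; I_R ≈ 10 mA

Assume both conduct. Then node N would need to be at both 6.4−0.7 = 5.7 V and 11−0.7 = 10.3 V, which is impossible.
Assume only D2 conducts: V_N = 11 − 0.7 = 10.3 V, so I_R = 10.3/1 = 10.3 mA.
Check D1: its anode-to-cathode voltage is 6.4 − 10.3 = -3.9 V < 0.7 V, so it is off. The assumption is consistent.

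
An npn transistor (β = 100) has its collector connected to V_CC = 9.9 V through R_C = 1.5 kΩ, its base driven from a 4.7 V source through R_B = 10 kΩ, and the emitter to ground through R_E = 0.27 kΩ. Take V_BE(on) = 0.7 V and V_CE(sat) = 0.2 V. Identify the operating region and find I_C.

saturation; I_C ≈ 5.4 mA

Assume active: I_B = (4.7 − 0.7)/(10 + 101×0.27) = 0.107 mA, I_C = β·I_B = 10.7 mA.
Then V_CE = 9.9 − 10.7×1.5 − 10.8×0.27 = -9.13 V < 0.2 V — the active assumption fails.
Re-solve with V_CE = 0.2 V. KCL at the emitter: V_E/R_E = (V_BB−0.7−V_E)/R_B + (V_CC−0.2−V_E)/R_C, giving V_E = 1.54 V.
I_C = (V_CC − 0.2 − V_E)/R_C = (9.7 − 1.54)/1.5 = 5.44 mA.
Check: I_B = (4 − 1.54)/10 = 0.246 mA, and β·I_B = 24.6 mA > I_C, confirming saturation.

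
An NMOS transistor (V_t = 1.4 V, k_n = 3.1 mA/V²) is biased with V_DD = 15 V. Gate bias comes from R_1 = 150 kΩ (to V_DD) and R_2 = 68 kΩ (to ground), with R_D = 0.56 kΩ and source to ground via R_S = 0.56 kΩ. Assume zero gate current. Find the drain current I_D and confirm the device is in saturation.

V_G = V_DD·R_2/(R_1+R_2) = 15×68/218 = 4.68 V.
Assume saturation: I_D = (k_n/2)(V_GS − V_t)² with V_GS = V_G − I_D·R_S = 4.68 − 0.56·I_D.
Substituting gives 0.486·I_D² − 6.69·I_D + 16.7 = 0, with roots I_D = 3.26 or 10.5 mA.
The root I_D = 10.5 mA gives V_GS = -1.2 V ≤ V_t, so take I_D = 3.26 mA.
Then V_GS = 2.85 V and V_DS = V_DD − I_D(R_D+R_S) = 15 − 3.26×1.12 = 11.3 V.
Saturation requires V_DS ≥ V_GS − V_t = 1.45 V; 11.3 ≥ 1.45 ✓.

I_D ≈ 3.3 mA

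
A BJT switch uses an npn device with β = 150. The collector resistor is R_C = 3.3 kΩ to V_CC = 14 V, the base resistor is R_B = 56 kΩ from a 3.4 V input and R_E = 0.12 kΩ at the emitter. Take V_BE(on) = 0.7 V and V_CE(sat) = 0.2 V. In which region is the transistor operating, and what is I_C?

Assume active: I_B = (3.4 − 0.7)/(56 + 151×0.12) = 0.0364 mA, I_C = β·I_B = 5.46 mA.
Then V_CE = 14 − 5.46×3.3 − 5.5×0.12 = -4.69 V < 0.2 V — the active assumption fails.
Re-solve with V_CE = 0.2 V. KCL at the emitter: V_E/R_E = (V_BB−0.7−V_E)/R_B + (V_CC−0.2−V_E)/R_C, giving V_E = 0.489 V.
I_C = (V_CC − 0.2 − V_E)/R_C = (13.8 − 0.489)/3.3 = 4.03 mA.
Check: I_B = (2.7 − 0.489)/56 = 0.0395 mA, and β·I_B = 5.92 mA > I_C, confirming saturation.

saturation; I_C ≈ 4 mA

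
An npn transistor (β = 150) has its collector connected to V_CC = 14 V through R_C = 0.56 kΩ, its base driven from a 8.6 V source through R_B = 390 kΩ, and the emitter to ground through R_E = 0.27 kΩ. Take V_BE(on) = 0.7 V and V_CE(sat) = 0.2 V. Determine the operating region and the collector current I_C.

Assume active. Base-emitter loop: I_B = (V_BB − V_BE)/(R_B + (β+1)R_E) = (8.6 − 0.7)/(390 + 151×0.27) = 0.0183 mA.
I_C = β·I_B = 150×0.0183 = 2.75 mA.
V_CE = V_CC − I_C·R_C − I_E·R_E = 14 − 2.75×0.56 − 2.77×0.27 = 11.7 V > V_CE(sat), so the active-region assumption holds.

active; I_C ≈ 2.8 mA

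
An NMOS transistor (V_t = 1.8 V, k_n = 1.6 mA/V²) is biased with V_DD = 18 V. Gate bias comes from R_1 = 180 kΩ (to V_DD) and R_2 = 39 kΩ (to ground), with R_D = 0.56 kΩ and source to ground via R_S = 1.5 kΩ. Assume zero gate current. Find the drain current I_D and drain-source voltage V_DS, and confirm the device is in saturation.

V_G = V_DD·R_2/(R_1+R_2) = 18×39/219 = 3.21 V.
Assume saturation: I_D = (k_n/2)(V_GS − V_t)² with V_GS = V_G − I_D·R_S = 3.21 − 1.5·I_D.
Substituting gives 1.8·I_D² − 4.37·I_D + 1.58 = 0, with roots I_D = 0.442 or 1.99 mA.
The root I_D = 1.99 mA gives V_GS = 0.224 V ≤ V_t, so take I_D = 0.442 mA.
Then V_GS = 2.54 V and V_DS = V_DD − I_D(R_D+R_S) = 18 − 0.442×2.06 = 17.1 V.
Saturation requires V_DS ≥ V_GS − V_t = 0.743 V; 17.1 ≥ 0.743 ✓.

I_D ≈ 0.44 mA, V_DS ≈ 17 V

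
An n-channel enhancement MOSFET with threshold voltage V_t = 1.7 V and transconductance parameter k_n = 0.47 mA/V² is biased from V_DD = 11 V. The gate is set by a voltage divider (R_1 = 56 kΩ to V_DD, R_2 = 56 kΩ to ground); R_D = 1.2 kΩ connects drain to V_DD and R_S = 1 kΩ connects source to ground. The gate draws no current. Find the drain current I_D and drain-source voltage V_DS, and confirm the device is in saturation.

V_G = V_DD·R_2/(R_1+R_2) = 11×56/112 = 5.5 V.
Assume saturation: I_D = (k_n/2)(V_GS − V_t)² with V_GS = V_G − I_D·R_S = 5.5 − 1·I_D.
Substituting gives 0.235·I_D² − 2.79·I_D + 3.39 = 0, with roots I_D = 1.38 or 10.5 mA.
The root I_D = 10.5 mA gives V_GS = -4.98 V ≤ V_t, so take I_D = 1.38 mA.
Then V_GS = 4.12 V and V_DS = V_DD − I_D(R_D+R_S) = 11 − 1.38×2.2 = 7.97 V.
Saturation requires V_DS ≥ V_GS − V_t = 2.42 V; 7.97 ≥ 2.42 ✓.

I_D ≈ 1.4 mA, V_DS ≈ 8 V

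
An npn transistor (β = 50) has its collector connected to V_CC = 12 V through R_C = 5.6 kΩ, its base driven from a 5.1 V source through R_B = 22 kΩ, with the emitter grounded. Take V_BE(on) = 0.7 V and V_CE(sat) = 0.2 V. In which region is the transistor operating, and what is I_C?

Assume active: I_B = (5.1 − 0.7)/22 = 0.2 mA, giving I_C = β·I_B = 10 mA.
But then V_CE = 12 − 10×5.6 = -44 V < V_CE(sat) = 0.2 V — impossible in the active region.
So the transistor is saturated. With V_CE = 0.2 V, I_C = (V_CC − 0.2)/R_C = 11.8/5.6 = 2.11 mA.
Check: β·I_B = 10 mA > I_C = 2.11 mA, confirming saturation.

saturation; I_C ≈ 2.1 mA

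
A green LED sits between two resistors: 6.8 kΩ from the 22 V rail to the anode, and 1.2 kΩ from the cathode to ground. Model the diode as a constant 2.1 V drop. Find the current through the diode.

The two resistors are in series with the diode, so KVL gives 22 = I·6.8 + 2.1 + I·1.2.
I = (22 − 2.1) / (6.8 + 1.2) kΩ = 19.9 / 8 = 2.49 mA.

I ≈ 2.5 mA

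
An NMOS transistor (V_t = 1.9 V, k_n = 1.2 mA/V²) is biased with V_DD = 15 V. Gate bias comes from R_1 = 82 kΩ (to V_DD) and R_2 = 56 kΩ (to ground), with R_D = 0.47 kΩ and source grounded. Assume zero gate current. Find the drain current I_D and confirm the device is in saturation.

I_D ≈ 11 mA

V_G = V_DD·R_2/(R_1+R_2) = 15×56/138 = 6.09 V. With the source grounded, V_GS = V_G = 6.09 V.
Assume saturation: I_D = (k_n/2)(V_GS − V_t)² = (1.2/2)×(6.09 − 1.9)² = 0.6×4.19² = 10.5 mA.
V_DS = V_DD − I_D·R_D = 15 − 10.5×0.47 = 10.1 V.
Saturation requires V_DS ≥ V_GS − V_t = 4.19 V; 10.1 ≥ 4.19 ✓.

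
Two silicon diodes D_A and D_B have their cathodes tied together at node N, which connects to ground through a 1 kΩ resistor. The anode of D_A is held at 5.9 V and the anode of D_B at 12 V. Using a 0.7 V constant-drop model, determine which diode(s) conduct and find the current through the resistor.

Assume both conduct. Then node N would need to be at both 5.9−0.7 = 5.2 V and 12−0.7 = 11.3 V, which is impossible.
Assume only D_B conducts: V_N = 12 − 0.7 = 11.3 V, so I_R = 11.3/1 = 11.3 mA.
Check D_A: its anode-to-cathode voltage is 5.9 − 11.3 = -5.4 V < 0.7 V, so it is off. The assumption is consistent.

Only D_B conducts; I_R ≈ 11 mA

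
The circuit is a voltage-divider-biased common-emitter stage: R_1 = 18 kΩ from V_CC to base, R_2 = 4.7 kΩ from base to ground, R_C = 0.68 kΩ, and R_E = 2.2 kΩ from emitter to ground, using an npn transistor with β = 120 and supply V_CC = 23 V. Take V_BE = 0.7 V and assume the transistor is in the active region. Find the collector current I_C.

Thevenize the base divider: V_Th = V_CC·R_2/(R_1+R_2) = 23×4.7/22.7 = 4.76 V, R_Th = R_1‖R_2 = 3.73 kΩ.
Base-emitter loop: V_Th = I_B·R_Th + V_BE + (β+1)I_B·R_E, so I_B = (4.76 − 0.7) / (3.73 + 121×2.2) = 0.015 mA.
I_C = β·I_B = 120×0.015 = 1.81 mA, and I_E = (β+1)I_B = 1.82 mA.
V_CE = V_CC − I_C·R_C − I_E·R_E = 23 − 1.81×0.68 − 1.82×2.2 = 17.8 V.
V_CE = 17.8 V > 0.2 V confirms active-region operation.

I_C ≈ 1.8 mA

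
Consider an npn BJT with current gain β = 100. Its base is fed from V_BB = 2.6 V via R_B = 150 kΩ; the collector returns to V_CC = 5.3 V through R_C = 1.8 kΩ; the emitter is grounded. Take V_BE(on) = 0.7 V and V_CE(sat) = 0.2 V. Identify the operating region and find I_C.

Assume active. Base-emitter loop: I_B = (V_BB − V_BE)/R_B = (2.6 − 0.7)/150 = 0.0127 mA.
I_C = β·I_B = 100×0.0127 = 1.27 mA.
V_CE = V_CC − I_C·R_C = 5.3 − 1.27×1.8 = 3.02 V > V_CE(sat), so the active-region assumption holds.

active; I_C ≈ 1.3 mA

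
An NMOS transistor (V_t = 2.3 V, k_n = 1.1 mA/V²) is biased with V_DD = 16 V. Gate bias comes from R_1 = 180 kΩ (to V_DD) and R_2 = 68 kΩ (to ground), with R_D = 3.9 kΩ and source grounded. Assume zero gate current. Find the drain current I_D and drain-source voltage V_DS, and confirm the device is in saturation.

V_G = V_DD·R_2/(R_1+R_2) = 16×68/248 = 4.39 V. With the source grounded, V_GS = V_G = 4.39 V.
Assume saturation: I_D = (k_n/2)(V_GS − V_t)² = (1.1/2)×(4.39 − 2.3)² = 0.55×2.09² = 2.4 mA.
V_DS = V_DD − I_D·R_D = 16 − 2.4×3.9 = 6.66 V.
Saturation requires V_DS ≥ V_GS − V_t = 2.09 V; 6.66 ≥ 2.09 ✓.

I_D ≈ 2.4 mA, V_DS ≈ 6.7 V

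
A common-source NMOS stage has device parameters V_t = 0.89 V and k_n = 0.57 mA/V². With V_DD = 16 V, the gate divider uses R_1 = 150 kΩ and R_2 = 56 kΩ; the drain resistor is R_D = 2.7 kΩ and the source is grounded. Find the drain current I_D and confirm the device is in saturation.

I_D ≈ 3.4 mA

V_G = V_DD·R_2/(R_1+R_2) = 16×56/206 = 4.35 V. With the source grounded, V_GS = V_G = 4.35 V.
Assume saturation: I_D = (k_n/2)(V_GS − V_t)² = (0.57/2)×(4.35 − 0.89)² = 0.285×3.46² = 3.41 mA.
V_DS = V_DD − I_D·R_D = 16 − 3.41×2.7 = 6.79 V.
Saturation requires V_DS ≥ V_GS − V_t = 3.46 V; 6.79 ≥ 3.46 ✓.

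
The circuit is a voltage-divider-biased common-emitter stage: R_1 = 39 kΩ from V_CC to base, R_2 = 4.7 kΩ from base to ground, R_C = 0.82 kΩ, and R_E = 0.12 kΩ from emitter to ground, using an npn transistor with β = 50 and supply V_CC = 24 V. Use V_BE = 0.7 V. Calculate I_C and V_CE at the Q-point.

I_C ≈ 9.1 mA, V_CE ≈ 15 V

Thevenize the base divider: V_Th = V_CC·R_2/(R_1+R_2) = 24×4.7/43.7 = 2.58 V, R_Th = R_1‖R_2 = 4.19 kΩ.
Base-emitter loop: V_Th = I_B·R_Th + V_BE + (β+1)I_B·R_E, so I_B = (2.58 − 0.7) / (4.19 + 51×0.12) = 0.182 mA.
I_C = β·I_B = 50×0.182 = 9.12 mA, and I_E = (β+1)I_B = 9.3 mA.
V_CE = V_CC − I_C·R_C − I_E·R_E = 24 − 9.12×0.82 − 9.3×0.12 = 15.4 V.
V_CE = 15.4 V > 0.2 V confirms active-region operation.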